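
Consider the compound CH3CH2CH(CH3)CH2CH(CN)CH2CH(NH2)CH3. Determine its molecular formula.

C10H20N2

Element totals:
  C: 10
  H: 20
  N: 2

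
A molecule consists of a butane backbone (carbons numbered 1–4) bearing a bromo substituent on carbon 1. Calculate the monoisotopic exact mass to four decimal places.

135.9888

Atom tally by fragment:
  BrCH2 → C:1 H:2 Br:1
  CH2 → C:1 H:2
  CH2 → C:1 H:2
  CH3 → C:1 H:3
Element totals:
  C: 4
  H: 9
  Br: 1
Molecular formula: C4H9Br.
  M = 4(12.0) + 9(1.007825) + 78.918338
    = 48.000000 + 9.070425 + 78.918338 = 135.988763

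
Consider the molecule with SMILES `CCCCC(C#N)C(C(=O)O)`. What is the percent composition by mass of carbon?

61.91%

Atom tally by fragment:
  CH3 → C:1 H:3
  CH2 → C:1 H:2
  CH2 → C:1 H:2
  CH2 → C:1 H:2
  CH(CN) → C:2 H:1 N:1
  CH2COOH → C:2 H:3 O:2
Element totals:
  C: 8
  H: 13
  N: 1
  O: 2
Molecular formula: C8H13NO2.
Molar mass = 155.197 g/mol.
Mass from C: 8 × 12.011 = 96.088 g/mol.
%C = 96.088 / 155.197 × 100 = 61.91%.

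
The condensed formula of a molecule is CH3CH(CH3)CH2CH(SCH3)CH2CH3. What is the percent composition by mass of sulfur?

21.92%

Element totals:
  C: 8
  H: 18
  S: 1
Molecular formula: C8H18S.
Molar mass = 146.292 g/mol.
Mass from S: 1 × 32.06 = 32.060 g/mol.
%S = 32.060 / 146.292 × 100 = 21.92%.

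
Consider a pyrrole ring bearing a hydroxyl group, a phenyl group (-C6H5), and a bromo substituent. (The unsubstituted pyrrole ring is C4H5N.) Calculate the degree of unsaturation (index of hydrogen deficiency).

Atom tally by fragment:
  pyrrole ring core → C:4 H:5 N:1
  (− 3 ring H displaced by substituents)
  + OH → O:1 H:1
  + C6H5 → C:6 H:5
  + Br → Br:1
Element totals:
  C: 10
  H: 8
  Br: 1
  N: 1
  O: 1
Molecular formula: C10H8BrNO.
DoU = (2C + 2 + N − H − X) / 2 = (2·10 + 2 + 1 − 8 − 1) / 2 = 7.

7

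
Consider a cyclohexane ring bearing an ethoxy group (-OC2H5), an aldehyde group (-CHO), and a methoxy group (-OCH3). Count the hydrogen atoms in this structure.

18

Atom tally by fragment:
  cyclohexane ring core → C:6 H:12
  (− 3 ring H displaced by substituents)
  + OC2H5 → C:2 H:5 O:1
  + CHO → C:1 H:1 O:1
  + OCH3 → C:1 H:3 O:1
Element totals:
  C: 10
  H: 18
  O: 3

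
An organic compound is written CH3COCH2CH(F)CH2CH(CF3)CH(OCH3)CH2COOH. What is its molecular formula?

Element totals:
  C: 11
  H: 16
  F: 4
  O: 4

C11H16F4O4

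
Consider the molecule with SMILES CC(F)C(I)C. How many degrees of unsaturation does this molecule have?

0

Atom tally by fragment:
  CH3 → C:1 H:3
  CH(F) → C:1 H:1 F:1
  CH(I) → C:1 H:1 I:1
  CH3 → C:1 H:3
Element totals:
  C: 4
  H: 8
  F: 1
  I: 1
Molecular formula: C4H8FI.
DoU = (2C + 2 + N − H − X) / 2 = (2·4 + 2 + 0 − 8 − 2) / 2 = 0.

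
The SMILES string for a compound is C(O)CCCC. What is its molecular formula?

Atom tally by fragment:
  HOCH2 → C:1 H:3 O:1
  CH2 → C:1 H:2
  CH2 → C:1 H:2
  CH2 → C:1 H:2
  CH3 → C:1 H:3
Element totals:
  C: 5
  H: 12
  O: 1

C5H12O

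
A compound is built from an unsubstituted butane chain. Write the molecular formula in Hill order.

C4H10

Atom tally by fragment:
  CH3 → C:1 H:3
  CH2 → C:1 H:2
  CH2 → C:1 H:2
  CH3 → C:1 H:3
Element totals:
  C: 4
  H: 10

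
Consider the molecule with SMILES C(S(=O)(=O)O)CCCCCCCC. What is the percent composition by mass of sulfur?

Atom tally by fragment:
  HO3SCH2 → C:1 H:3 S:1 O:3
  CH2 → C:1 H:2
  CH2 → C:1 H:2
  CH2 → C:1 H:2
  CH2 → C:1 H:2
  CH2 → C:1 H:2
  CH2 → C:1 H:2
  CH2 → C:1 H:2
  CH3 → C:1 H:3
Element totals:
  C: 9
  H: 20
  O: 3
  S: 1
Molecular formula: C9H20O3S.
Molar mass = 208.316 g/mol.
Mass from S: 1 × 32.06 = 32.060 g/mol.
%S = 32.060 / 208.316 × 100 = 15.39%.

15.39%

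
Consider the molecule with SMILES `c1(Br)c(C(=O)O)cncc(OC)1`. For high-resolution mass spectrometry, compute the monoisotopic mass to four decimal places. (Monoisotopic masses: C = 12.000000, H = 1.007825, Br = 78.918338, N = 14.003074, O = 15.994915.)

230.9531

Atom tally by fragment:
  pyridine ring core → C:5 H:5 N:1
  (− 3 ring H displaced by substituents)
  + Br → Br:1
  + COOH → C:1 H:1 O:2
  + OCH3 → C:1 H:3 O:1
Element totals:
  C: 7
  H: 6
  Br: 1
  N: 1
  O: 3
Molecular formula: C7H6BrNO3.
  M = 7(12.0) + 6(1.007825) + 78.918338 + 14.003074 + 3(15.994915)
    = 84.000000 + 6.046950 + 78.918338 + 14.003074 + 47.984745 = 230.953107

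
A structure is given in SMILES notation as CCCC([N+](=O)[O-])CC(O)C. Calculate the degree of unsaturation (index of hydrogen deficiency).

1

Atom tally by fragment:
  CH3 → C:1 H:3
  CH2 → C:1 H:2
  CH2 → C:1 H:2
  CH(NO2) → C:1 H:1 N:1 O:2
  CH2 → C:1 H:2
  CH(OH) → C:1 H:2 O:1
  CH3 → C:1 H:3
Element totals:
  C: 7
  H: 15
  N: 1
  O: 3
Molecular formula: C7H15NO3.
DoU = (2C + 2 + N − H − X) / 2 = (2·7 + 2 + 1 − 15 − 0) / 2 = 1.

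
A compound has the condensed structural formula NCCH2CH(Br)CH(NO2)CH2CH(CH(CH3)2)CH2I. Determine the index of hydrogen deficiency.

3

Atom tally by fragment:
  NCCH2 → C:2 H:2 N:1
  CH(Br) → C:1 H:1 Br:1
  CH(NO2) → C:1 H:1 N:1 O:2
  CH2 → C:1 H:2
  CH(CH(CH3)2) → C:4 H:8
  CH2I → C:1 H:2 I:1
Element totals:
  C: 10
  H: 16
  Br: 1
  I: 1
  N: 2
  O: 2
Molecular formula: C10H16BrIN2O2.
DoU = (2C + 2 + N − H − X) / 2 = (2·10 + 2 + 2 − 16 − 2) / 2 = 3.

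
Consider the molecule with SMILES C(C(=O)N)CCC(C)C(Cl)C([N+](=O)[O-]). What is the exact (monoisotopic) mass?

Atom tally by fragment:
  H2NOCCH2 → C:2 H:4 O:1 N:1
  CH2 → C:1 H:2
  CH2 → C:1 H:2
  CH(CH3) → C:2 H:4
  CH(Cl) → C:1 H:1 Cl:1
  CH2NO2 → C:1 H:2 N:1 O:2
Element totals:
  C: 8
  H: 15
  Cl: 1
  N: 2
  O: 3
Molecular formula: C8H15ClN2O3.
  M = 8(12.0) + 15(1.007825) + 34.968853 + 2(14.003074) + 3(15.994915)
    = 96.000000 + 15.117375 + 34.968853 + 28.006148 + 47.984745 = 222.077121

222.0771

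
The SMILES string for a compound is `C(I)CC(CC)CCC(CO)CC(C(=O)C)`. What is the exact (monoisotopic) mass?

Atom tally by fragment:
  ICH2 → C:1 H:2 I:1
  CH2 → C:1 H:2
  CH(C2H5) → C:3 H:6
  CH2 → C:1 H:2
  CH2 → C:1 H:2
  CH(CH2OH) → C:2 H:4 O:1
  CH2 → C:1 H:2
  CH2COCH3 → C:3 H:5 O:1
Element totals:
  C: 13
  H: 25
  I: 1
  O: 2
Molecular formula: C13H25IO2.
  M = 13(12.0) + 25(1.007825) + 126.904472 + 2(15.994915)
    = 156.000000 + 25.195625 + 126.904472 + 31.989830 = 340.089927

340.0899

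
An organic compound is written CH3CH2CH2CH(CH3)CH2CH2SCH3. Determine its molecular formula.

C8H18S

Atom tally by fragment:
  CH3 → C:1 H:3
  CH2 → C:1 H:2
  CH2 → C:1 H:2
  CH(CH3) → C:2 H:4
  CH2 → C:1 H:2
  CH2SCH3 → C:2 H:5 S:1
Element totals:
  C: 8
  H: 18
  S: 1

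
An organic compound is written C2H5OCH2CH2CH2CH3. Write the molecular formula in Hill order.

C6H14O

Element totals:
  C: 6
  H: 14
  O: 1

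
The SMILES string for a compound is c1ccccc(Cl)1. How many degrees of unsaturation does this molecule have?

4

Atom tally by fragment:
  benzene ring core → C:6 H:6
  (− 1 ring H displaced by substituents)
  + Cl → Cl:1
Element totals:
  C: 6
  H: 5
  Cl: 1
Molecular formula: C6H5Cl.
DoU = (2C + 2 + N − H − X) / 2 = (2·6 + 2 + 0 − 5 − 1) / 2 = 4.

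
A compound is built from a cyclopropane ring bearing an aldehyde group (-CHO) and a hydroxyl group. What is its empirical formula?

Atom tally by fragment:
  cyclopropane ring core → C:3 H:6
  (− 2 ring H displaced by substituents)
  + CHO → C:1 H:1 O:1
  + OH → O:1 H:1
Element totals:
  C: 4
  H: 6
  O: 2
Molecular formula: C4H6O2.
gcd of subscripts = 2; dividing each by 2:
  C: 4/2 = 2
  H: 6/2 = 3
  O: 2/2 = 1

C2H3O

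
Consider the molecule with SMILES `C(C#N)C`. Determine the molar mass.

55.08 g/mol

Atom tally by fragment:
  NCCH2 → C:2 H:2 N:1
  CH3 → C:1 H:3
Element totals:
  C: 3
  H: 5
  N: 1
Molecular formula: C3H5N.
  M = 3(12.011) + 5(1.008) + 14.007
    = 36.033 + 5.040 + 14.007 = 55.080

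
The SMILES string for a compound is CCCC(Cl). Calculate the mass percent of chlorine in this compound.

Atom tally by fragment:
  CH3 → C:1 H:3
  CH2 → C:1 H:2
  CH2 → C:1 H:2
  CH2Cl → C:1 H:2 Cl:1
Element totals:
  C: 4
  H: 9
  Cl: 1
Molecular formula: C4H9Cl.
Molar mass = 92.566 g/mol.
Mass from Cl: 1 × 35.45 = 35.450 g/mol.
%Cl = 35.450 / 92.566 × 100 = 38.30%.

38.30%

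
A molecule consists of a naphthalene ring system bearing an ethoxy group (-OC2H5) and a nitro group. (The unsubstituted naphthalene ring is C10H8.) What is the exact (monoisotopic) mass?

Atom tally by fragment:
  naphthalene ring system core → C:10 H:8
  (− 2 ring H displaced by substituents)
  + OC2H5 → C:2 H:5 O:1
  + NO2 → N:1 O:2
Element totals:
  C: 12
  H: 11
  N: 1
  O: 3
Molecular formula: C12H11NO3.
  M = 12(12.0) + 11(1.007825) + 14.003074 + 3(15.994915)
    = 144.000000 + 11.086075 + 14.003074 + 47.984745 = 217.073894

217.0739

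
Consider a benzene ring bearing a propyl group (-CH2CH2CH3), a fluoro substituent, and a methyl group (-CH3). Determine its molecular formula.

C10H13F

Atom tally by fragment:
  benzene ring core → C:6 H:6
  (− 3 ring H displaced by substituents)
  + CH2CH2CH3 → C:3 H:7
  + F → F:1
  + CH3 → C:1 H:3
Element totals:
  C: 10
  H: 13
  F: 1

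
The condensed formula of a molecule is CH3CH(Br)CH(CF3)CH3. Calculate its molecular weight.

205.02 g/mol

Atom tally by fragment:
  CH3 → C:1 H:3
  CH(Br) → C:1 H:1 Br:1
  CH(CF3) → C:2 H:1 F:3
  CH3 → C:1 H:3
Element totals:
  C: 5
  H: 8
  Br: 1
  F: 3
Molecular formula: C5H8BrF3.
  M = 5(12.011) + 8(1.008) + 79.904 + 3(18.998)
    = 60.055 + 8.064 + 79.904 + 56.994 = 205.017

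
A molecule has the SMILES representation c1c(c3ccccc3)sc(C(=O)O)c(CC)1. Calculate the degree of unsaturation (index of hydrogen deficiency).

Atom tally by fragment:
  thiophene ring core → C:4 H:4 S:1
  (− 3 ring H displaced by substituents)
  + C6H5 → C:6 H:5
  + COOH → C:1 H:1 O:2
  + C2H5 → C:2 H:5
Element totals:
  C: 13
  H: 12
  O: 2
  S: 1
Molecular formula: C13H12O2S.
DoU = (2C + 2 + N − H − X) / 2 = (2·13 + 2 + 0 − 12 − 0) / 2 = 8.

8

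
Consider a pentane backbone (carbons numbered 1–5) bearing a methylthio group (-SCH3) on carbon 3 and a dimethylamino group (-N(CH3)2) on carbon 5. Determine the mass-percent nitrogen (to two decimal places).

8.68%

Atom tally by fragment:
  CH3 → C:1 H:3
  CH2 → C:1 H:2
  CH(SCH3) → C:2 H:4 S:1
  CH2 → C:1 H:2
  CH2N(CH3)2 → C:3 H:8 N:1
Element totals:
  C: 8
  H: 19
  N: 1
  S: 1
Molecular formula: C8H19NS.
Molar mass = 161.307 g/mol.
Mass from N: 1 × 14.007 = 14.007 g/mol.
%N = 14.007 / 161.307 × 100 = 8.68%.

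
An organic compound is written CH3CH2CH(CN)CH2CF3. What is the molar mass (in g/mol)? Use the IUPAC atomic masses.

151.13 g/mol

Atom tally by fragment:
  CH3 → C:1 H:3
  CH2 → C:1 H:2
  CH(CN) → C:2 H:1 N:1
  CH2CF3 → C:2 H:2 F:3
Element totals:
  C: 6
  H: 8
  F: 3
  N: 1
Molecular formula: C6H8F3N.
  M = 6(12.011) + 8(1.008) + 3(18.998) + 14.007
    = 72.066 + 8.064 + 56.994 + 14.007 = 151.131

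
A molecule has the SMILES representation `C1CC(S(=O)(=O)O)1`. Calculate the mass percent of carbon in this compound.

Atom tally by fragment:
  cyclopropane ring core → C:3 H:6
  (− 1 ring H displaced by substituents)
  + SO3H → S:1 O:3 H:1
Element totals:
  C: 3
  H: 6
  O: 3
  S: 1
Molecular formula: C3H6O3S.
Molar mass = 122.138 g/mol.
Mass from C: 3 × 12.011 = 36.033 g/mol.
%C = 36.033 / 122.138 × 100 = 29.50%.

29.50%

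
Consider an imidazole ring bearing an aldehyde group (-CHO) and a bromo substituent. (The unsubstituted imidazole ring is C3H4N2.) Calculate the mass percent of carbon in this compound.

27.46%

Atom tally by fragment:
  imidazole ring core → C:3 H:4 N:2
  (− 2 ring H displaced by substituents)
  + CHO → C:1 H:1 O:1
  + Br → Br:1
Element totals:
  C: 4
  H: 3
  Br: 1
  N: 2
  O: 1
Molecular formula: C4H3BrN2O.
Molar mass = 174.985 g/mol.
Mass from C: 4 × 12.011 = 48.044 g/mol.
%C = 48.044 / 174.985 × 100 = 27.46%.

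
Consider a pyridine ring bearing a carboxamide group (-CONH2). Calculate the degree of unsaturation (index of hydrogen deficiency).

Atom tally by fragment:
  pyridine ring core → C:5 H:5 N:1
  (− 1 ring H displaced by substituents)
  + CONH2 → C:1 H:2 O:1 N:1
Element totals:
  C: 6
  H: 6
  N: 2
  O: 1
Molecular formula: C6H6N2O.
DoU = (2C + 2 + N − H − X) / 2 = (2·6 + 2 + 2 − 6 − 0) / 2 = 5.

5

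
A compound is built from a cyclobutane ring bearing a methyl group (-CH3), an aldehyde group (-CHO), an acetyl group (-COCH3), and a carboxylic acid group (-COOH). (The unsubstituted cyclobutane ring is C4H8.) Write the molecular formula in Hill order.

C9H12O4

Atom tally by fragment:
  cyclobutane ring core → C:4 H:8
  (− 4 ring H displaced by substituents)
  + CH3 → C:1 H:3
  + CHO → C:1 H:1 O:1
  + COCH3 → C:2 H:3 O:1
  + COOH → C:1 H:1 O:2
Element totals:
  C: 9
  H: 12
  O: 4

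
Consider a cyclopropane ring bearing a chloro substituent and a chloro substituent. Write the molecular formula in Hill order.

C3H4Cl2

Atom tally by fragment:
  cyclopropane ring core → C:3 H:6
  (− 2 ring H displaced by substituents)
  + Cl → Cl:1
  + Cl → Cl:1
Element totals:
  C: 3
  H: 4
  Cl: 2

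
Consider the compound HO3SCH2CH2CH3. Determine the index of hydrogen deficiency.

0

Element totals:
  C: 3
  H: 8
  O: 3
  S: 1
Molecular formula: C3H8O3S.
DoU = (2C + 2 + N − H − X) / 2 = (2·3 + 2 + 0 − 8 − 0) / 2 = 0.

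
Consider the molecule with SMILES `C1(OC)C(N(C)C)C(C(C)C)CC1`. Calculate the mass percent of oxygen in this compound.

Atom tally by fragment:
  cyclopentane ring core → C:5 H:10
  (− 3 ring H displaced by substituents)
  + OCH3 → C:1 H:3 O:1
  + N(CH3)2 → N:1 C:2 H:6
  + CH(CH3)2 → C:3 H:7
Element totals:
  C: 11
  H: 23
  N: 1
  O: 1
Molecular formula: C11H23NO.
Molar mass = 185.311 g/mol.
Mass from O: 1 × 15.999 = 15.999 g/mol.
%O = 15.999 / 185.311 × 100 = 8.63%.

8.63%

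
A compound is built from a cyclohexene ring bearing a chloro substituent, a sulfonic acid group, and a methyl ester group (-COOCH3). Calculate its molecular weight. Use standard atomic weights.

254.68 g/mol

Atom tally by fragment:
  cyclohexene ring core → C:6 H:10
  (− 3 ring H displaced by substituents)
  + Cl → Cl:1
  + SO3H → S:1 O:3 H:1
  + COOCH3 → C:2 H:3 O:2
Element totals:
  C: 8
  H: 11
  Cl: 1
  O: 5
  S: 1
Molecular formula: C8H11ClO5S.
  M = 8(12.011) + 11(1.008) + 35.45 + 5(15.999) + 32.06
    = 96.088 + 11.088 + 35.450 + 79.995 + 32.060 = 254.681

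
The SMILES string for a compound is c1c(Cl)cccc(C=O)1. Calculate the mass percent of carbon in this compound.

59.81%

Atom tally by fragment:
  benzene ring core → C:6 H:6
  (− 2 ring H displaced by substituents)
  + Cl → Cl:1
  + CHO → C:1 H:1 O:1
Element totals:
  C: 7
  H: 5
  Cl: 1
  O: 1
Molecular formula: C7H5ClO.
Molar mass = 140.566 g/mol.
Mass from C: 7 × 12.011 = 84.077 g/mol.
%C = 84.077 / 140.566 × 100 = 59.81%.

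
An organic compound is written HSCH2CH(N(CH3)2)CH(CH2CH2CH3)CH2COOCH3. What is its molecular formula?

Element totals:
  C: 11
  H: 23
  N: 1
  O: 2
  S: 1

C11H23NO2S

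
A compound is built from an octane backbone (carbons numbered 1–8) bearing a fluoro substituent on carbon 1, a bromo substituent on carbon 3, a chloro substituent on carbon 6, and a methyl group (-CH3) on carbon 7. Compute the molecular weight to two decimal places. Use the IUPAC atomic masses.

259.59 g/mol

Atom tally by fragment:
  FCH2 → C:1 H:2 F:1
  CH2 → C:1 H:2
  CH(Br) → C:1 H:1 Br:1
  CH2 → C:1 H:2
  CH2 → C:1 H:2
  CH(Cl) → C:1 H:1 Cl:1
  CH(CH3) → C:2 H:4
  CH3 → C:1 H:3
Element totals:
  C: 9
  H: 17
  Br: 1
  Cl: 1
  F: 1
Molecular formula: C9H17BrClF.
  M = 9(12.011) + 17(1.008) + 79.904 + 35.45 + 18.998
    = 108.099 + 17.136 + 79.904 + 35.450 + 18.998 = 259.587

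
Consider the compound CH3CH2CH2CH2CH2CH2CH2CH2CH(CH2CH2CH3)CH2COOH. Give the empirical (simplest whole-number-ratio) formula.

C7H14O

Atom tally by fragment:
  CH3 → C:1 H:3
  CH2 → C:1 H:2
  CH2 → C:1 H:2
  CH2 → C:1 H:2
  CH2 → C:1 H:2
  CH2 → C:1 H:2
  CH2 → C:1 H:2
  CH2 → C:1 H:2
  CH(CH2CH2CH3) → C:4 H:8
  CH2COOH → C:2 H:3 O:2
Element totals:
  C: 14
  H: 28
  O: 2
Molecular formula: C14H28O2.
gcd of subscripts = 2; dividing each by 2:
  C: 14/2 = 7
  H: 28/2 = 14
  O: 2/2 = 1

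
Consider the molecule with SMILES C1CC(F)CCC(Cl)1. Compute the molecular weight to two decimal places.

136.59 g/mol

Atom tally by fragment:
  cyclohexane ring core → C:6 H:12
  (− 2 ring H displaced by substituents)
  + F → F:1
  + Cl → Cl:1
Element totals:
  C: 6
  H: 10
  Cl: 1
  F: 1
Molecular formula: C6H10ClF.
  M = 6(12.011) + 10(1.008) + 35.45 + 18.998
    = 72.066 + 10.080 + 35.450 + 18.998 = 136.594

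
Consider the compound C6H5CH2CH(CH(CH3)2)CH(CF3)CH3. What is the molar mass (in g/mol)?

Element totals:
  C: 14
  H: 19
  F: 3
Molecular formula: C14H19F3.
  M = 14(12.011) + 19(1.008) + 3(18.998)
    = 168.154 + 19.152 + 56.994 = 244.300

244.30 g/mol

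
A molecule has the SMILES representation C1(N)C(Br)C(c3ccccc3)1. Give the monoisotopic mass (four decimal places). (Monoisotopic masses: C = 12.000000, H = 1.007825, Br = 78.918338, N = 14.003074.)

Atom tally by fragment:
  cyclopropane ring core → C:3 H:6
  (− 3 ring H displaced by substituents)
  + NH2 → N:1 H:2
  + Br → Br:1
  + C6H5 → C:6 H:5
Element totals:
  C: 9
  H: 10
  Br: 1
  N: 1
Molecular formula: C9H10BrN.
  M = 9(12.0) + 10(1.007825) + 78.918338 + 14.003074
    = 108.000000 + 10.078250 + 78.918338 + 14.003074 = 210.999662

210.9997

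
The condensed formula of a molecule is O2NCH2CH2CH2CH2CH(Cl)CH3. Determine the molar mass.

Element totals:
  C: 6
  H: 12
  Cl: 1
  N: 1
  O: 2
Molecular formula: C6H12ClNO2.
  M = 6(12.011) + 12(1.008) + 35.45 + 14.007 + 2(15.999)
    = 72.066 + 12.096 + 35.450 + 14.007 + 31.998 = 165.617

165.62 g/mol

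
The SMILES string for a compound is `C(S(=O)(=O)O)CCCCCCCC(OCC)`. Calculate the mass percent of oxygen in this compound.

25.36%

Atom tally by fragment:
  HO3SCH2 → C:1 H:3 S:1 O:3
  CH2 → C:1 H:2
  CH2 → C:1 H:2
  CH2 → C:1 H:2
  CH2 → C:1 H:2
  CH2 → C:1 H:2
  CH2 → C:1 H:2
  CH2 → C:1 H:2
  CH2OC2H5 → C:3 H:7 O:1
Element totals:
  C: 11
  H: 24
  O: 4
  S: 1
Molecular formula: C11H24O4S.
Molar mass = 252.369 g/mol.
Mass from O: 4 × 15.999 = 63.996 g/mol.
%O = 63.996 / 252.369 × 100 = 25.36%.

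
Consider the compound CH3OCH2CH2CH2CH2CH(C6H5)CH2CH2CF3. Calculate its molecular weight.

Atom tally by fragment:
  CH3OCH2 → C:2 H:5 O:1
  CH2 → C:1 H:2
  CH2 → C:1 H:2
  CH2 → C:1 H:2
  CH(C6H5) → C:7 H:6
  CH2 → C:1 H:2
  CH2CF3 → C:2 H:2 F:3
Element totals:
  C: 15
  H: 21
  F: 3
  O: 1
Molecular formula: C15H21F3O.
  M = 15(12.011) + 21(1.008) + 3(18.998) + 15.999
    = 180.165 + 21.168 + 56.994 + 15.999 = 274.326

274.33 g/mol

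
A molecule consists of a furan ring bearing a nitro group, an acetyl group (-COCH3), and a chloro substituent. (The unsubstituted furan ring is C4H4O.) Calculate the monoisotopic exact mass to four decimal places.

Atom tally by fragment:
  furan ring core → C:4 H:4 O:1
  (− 3 ring H displaced by substituents)
  + NO2 → N:1 O:2
  + COCH3 → C:2 H:3 O:1
  + Cl → Cl:1
Element totals:
  C: 6
  H: 4
  Cl: 1
  N: 1
  O: 4
Molecular formula: C6H4ClNO4.
  M = 6(12.0) + 4(1.007825) + 34.968853 + 14.003074 + 4(15.994915)
    = 72.000000 + 4.031300 + 34.968853 + 14.003074 + 63.979660 = 188.982887

188.9829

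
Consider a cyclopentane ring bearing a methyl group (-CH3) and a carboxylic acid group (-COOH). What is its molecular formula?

C7H12O2

Atom tally by fragment:
  cyclopentane ring core → C:5 H:10
  (− 2 ring H displaced by substituents)
  + CH3 → C:1 H:3
  + COOH → C:1 H:1 O:2
Element totals:
  C: 7
  H: 12
  O: 2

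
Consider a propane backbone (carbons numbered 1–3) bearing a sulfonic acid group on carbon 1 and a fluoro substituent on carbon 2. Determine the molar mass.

Atom tally by fragment:
  HO3SCH2 → C:1 H:3 S:1 O:3
  CH(F) → C:1 H:1 F:1
  CH3 → C:1 H:3
Element totals:
  C: 3
  H: 7
  F: 1
  O: 3
  S: 1
Molecular formula: C3H7FO3S.
  M = 3(12.011) + 7(1.008) + 18.998 + 3(15.999) + 32.06
    = 36.033 + 7.056 + 18.998 + 47.997 + 32.060 = 142.144

142.14 g/mol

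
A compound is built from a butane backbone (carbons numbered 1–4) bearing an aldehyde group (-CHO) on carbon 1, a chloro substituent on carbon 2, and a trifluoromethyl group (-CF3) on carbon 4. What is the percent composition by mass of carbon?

38.22%

Atom tally by fragment:
  OHCCH2 → C:2 H:3 O:1
  CH(Cl) → C:1 H:1 Cl:1
  CH2 → C:1 H:2
  CH2CF3 → C:2 H:2 F:3
Element totals:
  C: 6
  H: 8
  Cl: 1
  F: 3
  O: 1
Molecular formula: C6H8ClF3O.
Molar mass = 188.573 g/mol.
Mass from C: 6 × 12.011 = 72.066 g/mol.
%C = 72.066 / 188.573 × 100 = 38.22%.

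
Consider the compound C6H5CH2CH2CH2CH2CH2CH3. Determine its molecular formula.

Atom tally by fragment:
  C6H5CH2 → C:7 H:7
  CH2 → C:1 H:2
  CH2 → C:1 H:2
  CH2 → C:1 H:2
  CH2 → C:1 H:2
  CH3 → C:1 H:3
Element totals:
  C: 12
  H: 18

C12H18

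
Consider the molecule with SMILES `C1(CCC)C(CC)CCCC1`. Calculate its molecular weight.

Atom tally by fragment:
  cyclohexane ring core → C:6 H:12
  (− 2 ring H displaced by substituents)
  + CH2CH2CH3 → C:3 H:7
  + C2H5 → C:2 H:5
Element totals:
  C: 11
  H: 22
Molecular formula: C11H22.
  M = 11(12.011) + 22(1.008)
    = 132.121 + 22.176 = 154.297

154.30 g/mol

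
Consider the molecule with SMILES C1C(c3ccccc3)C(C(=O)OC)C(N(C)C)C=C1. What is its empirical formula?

C16H21NO2

Atom tally by fragment:
  cyclohexene ring core → C:6 H:10
  (− 3 ring H displaced by substituents)
  + C6H5 → C:6 H:5
  + COOCH3 → C:2 H:3 O:2
  + N(CH3)2 → N:1 C:2 H:6
Element totals:
  C: 16
  H: 21
  N: 1
  O: 2
Molecular formula: C16H21NO2.
gcd of subscripts (16, 21, 1, 2) = 1, so the empirical formula equals the molecular formula.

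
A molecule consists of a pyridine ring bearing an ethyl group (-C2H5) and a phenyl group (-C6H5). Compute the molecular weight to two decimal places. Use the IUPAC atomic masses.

183.25 g/mol

Atom tally by fragment:
  pyridine ring core → C:5 H:5 N:1
  (− 2 ring H displaced by substituents)
  + C2H5 → C:2 H:5
  + C6H5 → C:6 H:5
Element totals:
  C: 13
  H: 13
  N: 1
Molecular formula: C13H13N.
  M = 13(12.011) + 13(1.008) + 14.007
    = 156.143 + 13.104 + 14.007 = 183.254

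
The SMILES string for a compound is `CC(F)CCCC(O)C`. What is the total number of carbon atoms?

7

Atom tally by fragment:
  CH3 → C:1 H:3
  CH(F) → C:1 H:1 F:1
  CH2 → C:1 H:2
  CH2 → C:1 H:2
  CH2 → C:1 H:2
  CH(OH) → C:1 H:2 O:1
  CH3 → C:1 H:3
Element totals:
  C: 7
  H: 15
  F: 1
  O: 1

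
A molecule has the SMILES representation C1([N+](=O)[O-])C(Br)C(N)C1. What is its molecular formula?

C4H7BrN2O2

Atom tally by fragment:
  cyclobutane ring core → C:4 H:8
  (− 3 ring H displaced by substituents)
  + NO2 → N:1 O:2
  + Br → Br:1
  + NH2 → N:1 H:2
Element totals:
  C: 4
  H: 7
  Br: 1
  N: 2
  O: 2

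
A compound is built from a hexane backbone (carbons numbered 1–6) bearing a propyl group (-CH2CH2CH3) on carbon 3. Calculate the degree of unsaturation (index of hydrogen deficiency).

Atom tally by fragment:
  CH3 → C:1 H:3
  CH2 → C:1 H:2
  CH(CH2CH2CH3) → C:4 H:8
  CH2 → C:1 H:2
  CH2 → C:1 H:2
  CH3 → C:1 H:3
Element totals:
  C: 9
  H: 20
Molecular formula: C9H20.
DoU = (2C + 2 + N − H − X) / 2 = (2·9 + 2 + 0 − 20 − 0) / 2 = 0.

0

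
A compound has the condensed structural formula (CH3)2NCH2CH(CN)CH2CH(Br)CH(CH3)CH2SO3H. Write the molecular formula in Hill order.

C10H19BrN2O3S

Element totals:
  C: 10
  H: 19
  Br: 1
  N: 2
  O: 3
  S: 1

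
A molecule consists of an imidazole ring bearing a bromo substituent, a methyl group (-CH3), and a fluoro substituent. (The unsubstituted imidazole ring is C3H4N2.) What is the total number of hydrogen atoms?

Atom tally by fragment:
  imidazole ring core → C:3 H:4 N:2
  (− 3 ring H displaced by substituents)
  + Br → Br:1
  + CH3 → C:1 H:3
  + F → F:1
Element totals:
  C: 4
  H: 4
  Br: 1
  F: 1
  N: 2

4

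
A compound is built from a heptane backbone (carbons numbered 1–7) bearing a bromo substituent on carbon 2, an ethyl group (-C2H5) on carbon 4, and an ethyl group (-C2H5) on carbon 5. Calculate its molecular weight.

235.21 g/mol

Atom tally by fragment:
  CH3 → C:1 H:3
  CH(Br) → C:1 H:1 Br:1
  CH2 → C:1 H:2
  CH(C2H5) → C:3 H:6
  CH(C2H5) → C:3 H:6
  CH2 → C:1 H:2
  CH3 → C:1 H:3
Element totals:
  C: 11
  H: 23
  Br: 1
Molecular formula: C11H23Br.
  M = 11(12.011) + 23(1.008) + 79.904
    = 132.121 + 23.184 + 79.904 = 235.209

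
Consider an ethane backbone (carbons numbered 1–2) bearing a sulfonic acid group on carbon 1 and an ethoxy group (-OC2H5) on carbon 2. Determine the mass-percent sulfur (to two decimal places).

20.79%

Atom tally by fragment:
  HO3SCH2 → C:1 H:3 S:1 O:3
  CH2OC2H5 → C:3 H:7 O:1
Element totals:
  C: 4
  H: 10
  O: 4
  S: 1
Molecular formula: C4H10O4S.
Molar mass = 154.180 g/mol.
Mass from S: 1 × 32.06 = 32.060 g/mol.
%S = 32.060 / 154.180 × 100 = 20.79%.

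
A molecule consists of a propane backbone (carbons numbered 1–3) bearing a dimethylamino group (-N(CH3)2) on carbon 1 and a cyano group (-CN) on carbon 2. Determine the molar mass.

Atom tally by fragment:
  (CH3)2NCH2 → C:3 H:8 N:1
  CH(CN) → C:2 H:1 N:1
  CH3 → C:1 H:3
Element totals:
  C: 6
  H: 12
  N: 2
Molecular formula: C6H12N2.
  M = 6(12.011) + 12(1.008) + 2(14.007)
    = 72.066 + 12.096 + 28.014 = 112.176

112.18 g/mol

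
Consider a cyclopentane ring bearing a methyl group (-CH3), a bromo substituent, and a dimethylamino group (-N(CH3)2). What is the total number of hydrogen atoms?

16

Atom tally by fragment:
  cyclopentane ring core → C:5 H:10
  (− 3 ring H displaced by substituents)
  + CH3 → C:1 H:3
  + Br → Br:1
  + N(CH3)2 → N:1 C:2 H:6
Element totals:
  C: 8
  H: 16
  Br: 1
  N: 1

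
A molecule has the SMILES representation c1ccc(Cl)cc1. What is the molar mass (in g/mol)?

Atom tally by fragment:
  benzene ring core → C:6 H:6
  (− 1 ring H displaced by substituents)
  + Cl → Cl:1
Element totals:
  C: 6
  H: 5
  Cl: 1
Molecular formula: C6H5Cl.
  M = 6(12.011) + 5(1.008) + 35.45
    = 72.066 + 5.040 + 35.450 = 112.556

112.56 g/mol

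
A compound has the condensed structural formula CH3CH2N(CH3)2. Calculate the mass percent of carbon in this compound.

65.69%

Atom tally by fragment:
  CH3 → C:1 H:3
  CH2N(CH3)2 → C:3 H:8 N:1
Element totals:
  C: 4
  H: 11
  N: 1
Molecular formula: C4H11N.
Molar mass = 73.139 g/mol.
Mass from C: 4 × 12.011 = 48.044 g/mol.
%C = 48.044 / 73.139 × 100 = 65.69%.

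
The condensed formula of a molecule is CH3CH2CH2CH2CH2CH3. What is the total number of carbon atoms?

6

Element totals:
  C: 6
  H: 14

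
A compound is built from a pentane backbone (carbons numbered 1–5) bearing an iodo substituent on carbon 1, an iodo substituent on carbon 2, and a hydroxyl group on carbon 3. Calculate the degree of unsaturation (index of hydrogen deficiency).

0

Atom tally by fragment:
  ICH2 → C:1 H:2 I:1
  CH(I) → C:1 H:1 I:1
  CH(OH) → C:1 H:2 O:1
  CH2 → C:1 H:2
  CH3 → C:1 H:3
Element totals:
  C: 5
  H: 10
  I: 2
  O: 1
Molecular formula: C5H10I2O.
DoU = (2C + 2 + N − H − X) / 2 = (2·5 + 2 + 0 − 10 − 2) / 2 = 0.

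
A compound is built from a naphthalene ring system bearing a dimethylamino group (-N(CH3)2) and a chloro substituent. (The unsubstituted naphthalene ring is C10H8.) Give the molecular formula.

C12H12ClN

Atom tally by fragment:
  naphthalene ring system core → C:10 H:8
  (− 2 ring H displaced by substituents)
  + N(CH3)2 → N:1 C:2 H:6
  + Cl → Cl:1
Element totals:
  C: 12
  H: 12
  Cl: 1
  N: 1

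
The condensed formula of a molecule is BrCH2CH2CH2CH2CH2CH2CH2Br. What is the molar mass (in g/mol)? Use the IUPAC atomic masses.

Atom tally by fragment:
  BrCH2 → C:1 H:2 Br:1
  CH2 → C:1 H:2
  CH2 → C:1 H:2
  CH2 → C:1 H:2
  CH2 → C:1 H:2
  CH2 → C:1 H:2
  CH2Br → C:1 H:2 Br:1
Element totals:
  C: 7
  H: 14
  Br: 2
Molecular formula: C7H14Br2.
  M = 7(12.011) + 14(1.008) + 2(79.904)
    = 84.077 + 14.112 + 159.808 = 257.997

258.00 g/mol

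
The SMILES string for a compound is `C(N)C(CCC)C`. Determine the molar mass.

Atom tally by fragment:
  H2NCH2 → C:1 H:4 N:1
  CH(CH2CH2CH3) → C:4 H:8
  CH3 → C:1 H:3
Element totals:
  C: 6
  H: 15
  N: 1
Molecular formula: C6H15N.
  M = 6(12.011) + 15(1.008) + 14.007
    = 72.066 + 15.120 + 14.007 = 101.193

101.19 g/mol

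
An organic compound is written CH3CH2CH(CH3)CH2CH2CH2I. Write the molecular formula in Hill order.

Element totals:
  C: 7
  H: 15
  I: 1

C7H15I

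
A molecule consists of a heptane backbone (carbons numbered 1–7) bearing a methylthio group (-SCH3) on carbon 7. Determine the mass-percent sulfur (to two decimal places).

21.92%

Atom tally by fragment:
  CH3 → C:1 H:3
  CH2 → C:1 H:2
  CH2 → C:1 H:2
  CH2 → C:1 H:2
  CH2 → C:1 H:2
  CH2 → C:1 H:2
  CH2SCH3 → C:2 H:5 S:1
Element totals:
  C: 8
  H: 18
  S: 1
Molecular formula: C8H18S.
Molar mass = 146.292 g/mol.
Mass from S: 1 × 32.06 = 32.060 g/mol.
%S = 32.060 / 146.292 × 100 = 21.92%.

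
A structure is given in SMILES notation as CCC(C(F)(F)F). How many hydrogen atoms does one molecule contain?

Atom tally by fragment:
  CH3 → C:1 H:3
  CH2 → C:1 H:2
  CH2CF3 → C:2 H:2 F:3
Element totals:
  C: 4
  H: 7
  F: 3

7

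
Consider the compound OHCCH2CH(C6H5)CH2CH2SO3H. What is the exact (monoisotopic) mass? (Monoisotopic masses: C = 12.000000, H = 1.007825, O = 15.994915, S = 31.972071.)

242.0613

Atom tally by fragment:
  OHCCH2 → C:2 H:3 O:1
  CH(C6H5) → C:7 H:6
  CH2 → C:1 H:2
  CH2SO3H → C:1 H:3 S:1 O:3
Element totals:
  C: 11
  H: 14
  O: 4
  S: 1
Molecular formula: C11H14O4S.
  M = 11(12.0) + 14(1.007825) + 4(15.994915) + 31.972071
    = 132.000000 + 14.109550 + 63.979660 + 31.972071 = 242.061281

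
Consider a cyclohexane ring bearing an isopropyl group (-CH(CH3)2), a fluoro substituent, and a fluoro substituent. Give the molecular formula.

Atom tally by fragment:
  cyclohexane ring core → C:6 H:12
  (− 3 ring H displaced by substituents)
  + CH(CH3)2 → C:3 H:7
  + F → F:1
  + F → F:1
Element totals:
  C: 9
  H: 16
  F: 2

C9H16F2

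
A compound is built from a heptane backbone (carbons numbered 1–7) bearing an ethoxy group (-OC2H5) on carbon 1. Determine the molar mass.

Atom tally by fragment:
  C2H5OCH2 → C:3 H:7 O:1
  CH2 → C:1 H:2
  CH2 → C:1 H:2
  CH2 → C:1 H:2
  CH2 → C:1 H:2
  CH2 → C:1 H:2
  CH3 → C:1 H:3
Element totals:
  C: 9
  H: 20
  O: 1
Molecular formula: C9H20O.
  M = 9(12.011) + 20(1.008) + 15.999
    = 108.099 + 20.160 + 15.999 = 144.258

144.26 g/mol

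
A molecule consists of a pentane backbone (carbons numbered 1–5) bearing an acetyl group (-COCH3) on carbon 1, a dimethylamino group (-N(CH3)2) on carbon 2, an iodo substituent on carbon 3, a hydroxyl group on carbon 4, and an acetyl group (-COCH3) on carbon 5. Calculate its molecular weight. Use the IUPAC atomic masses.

341.19 g/mol

Atom tally by fragment:
  CH3COCH2 → C:3 H:5 O:1
  CH(N(CH3)2) → C:3 H:7 N:1
  CH(I) → C:1 H:1 I:1
  CH(OH) → C:1 H:2 O:1
  CH2COCH3 → C:3 H:5 O:1
Element totals:
  C: 11
  H: 20
  I: 1
  N: 1
  O: 3
Molecular formula: C11H20INO3.
  M = 11(12.011) + 20(1.008) + 126.904 + 14.007 + 3(15.999)
    = 132.121 + 20.160 + 126.904 + 14.007 + 47.997 = 341.189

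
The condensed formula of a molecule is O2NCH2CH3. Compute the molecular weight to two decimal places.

Atom tally by fragment:
  O2NCH2 → C:1 H:2 N:1 O:2
  CH3 → C:1 H:3
Element totals:
  C: 2
  H: 5
  N: 1
  O: 2
Molecular formula: C2H5NO2.
  M = 2(12.011) + 5(1.008) + 14.007 + 2(15.999)
    = 24.022 + 5.040 + 14.007 + 31.998 = 75.067

75.07 g/mol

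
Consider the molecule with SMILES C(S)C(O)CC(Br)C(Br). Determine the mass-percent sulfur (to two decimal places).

Atom tally by fragment:
  HSCH2 → C:1 H:3 S:1
  CH(OH) → C:1 H:2 O:1
  CH2 → C:1 H:2
  CH(Br) → C:1 H:1 Br:1
  CH2Br → C:1 H:2 Br:1
Element totals:
  C: 5
  H: 10
  Br: 2
  O: 1
  S: 1
Molecular formula: C5H10Br2OS.
Molar mass = 278.002 g/mol.
Mass from S: 1 × 32.06 = 32.060 g/mol.
%S = 32.060 / 278.002 × 100 = 11.53%.

11.53%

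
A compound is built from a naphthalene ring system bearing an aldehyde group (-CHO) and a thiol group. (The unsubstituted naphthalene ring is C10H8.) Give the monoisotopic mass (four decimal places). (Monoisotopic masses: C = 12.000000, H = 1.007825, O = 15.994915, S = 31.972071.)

188.0296

Atom tally by fragment:
  naphthalene ring system core → C:10 H:8
  (− 2 ring H displaced by substituents)
  + CHO → C:1 H:1 O:1
  + SH → S:1 H:1
Element totals:
  C: 11
  H: 8
  O: 1
  S: 1
Molecular formula: C11H8OS.
  M = 11(12.0) + 8(1.007825) + 15.994915 + 31.972071
    = 132.000000 + 8.062600 + 15.994915 + 31.972071 = 188.029586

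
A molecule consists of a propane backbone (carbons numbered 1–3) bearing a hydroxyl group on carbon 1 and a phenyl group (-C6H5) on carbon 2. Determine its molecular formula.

Atom tally by fragment:
  HOCH2 → C:1 H:3 O:1
  CH(C6H5) → C:7 H:6
  CH3 → C:1 H:3
Element totals:
  C: 9
  H: 12
  O: 1

C9H12O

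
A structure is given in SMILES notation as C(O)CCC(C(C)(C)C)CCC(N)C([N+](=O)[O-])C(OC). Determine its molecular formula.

Atom tally by fragment:
  HOCH2 → C:1 H:3 O:1
  CH2 → C:1 H:2
  CH2 → C:1 H:2
  CH(C(CH3)3) → C:5 H:10
  CH2 → C:1 H:2
  CH2 → C:1 H:2
  CH(NH2) → C:1 H:3 N:1
  CH(NO2) → C:1 H:1 N:1 O:2
  CH2OCH3 → C:2 H:5 O:1
Element totals:
  C: 14
  H: 30
  N: 2
  O: 4

C14H30N2O4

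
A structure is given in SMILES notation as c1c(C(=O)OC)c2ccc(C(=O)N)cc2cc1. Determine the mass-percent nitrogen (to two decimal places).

Atom tally by fragment:
  naphthalene ring system core → C:10 H:8
  (− 2 ring H displaced by substituents)
  + COOCH3 → C:2 H:3 O:2
  + CONH2 → C:1 H:2 O:1 N:1
Element totals:
  C: 13
  H: 11
  N: 1
  O: 3
Molecular formula: C13H11NO3.
Molar mass = 229.235 g/mol.
Mass from N: 1 × 14.007 = 14.007 g/mol.
%N = 14.007 / 229.235 × 100 = 6.11%.

6.11%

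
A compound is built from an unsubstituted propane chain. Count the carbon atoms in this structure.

3

Atom tally by fragment:
  CH3 → C:1 H:3
  CH2 → C:1 H:2
  CH3 → C:1 H:3
Element totals:
  C: 3
  H: 8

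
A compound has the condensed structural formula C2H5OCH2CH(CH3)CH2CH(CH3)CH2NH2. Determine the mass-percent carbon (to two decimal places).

67.87%

Atom tally by fragment:
  C2H5OCH2 → C:3 H:7 O:1
  CH(CH3) → C:2 H:4
  CH2 → C:1 H:2
  CH(CH3) → C:2 H:4
  CH2NH2 → C:1 H:4 N:1
Element totals:
  C: 9
  H: 21
  N: 1
  O: 1
Molecular formula: C9H21NO.
Molar mass = 159.273 g/mol.
Mass from C: 9 × 12.011 = 108.099 g/mol.
%C = 108.099 / 159.273 × 100 = 67.87%.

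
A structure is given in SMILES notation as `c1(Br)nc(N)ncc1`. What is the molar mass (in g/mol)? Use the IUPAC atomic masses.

Atom tally by fragment:
  pyrimidine ring core → C:4 H:4 N:2
  (− 2 ring H displaced by substituents)
  + Br → Br:1
  + NH2 → N:1 H:2
Element totals:
  C: 4
  H: 4
  Br: 1
  N: 3
Molecular formula: C4H4BrN3.
  M = 4(12.011) + 4(1.008) + 79.904 + 3(14.007)
    = 48.044 + 4.032 + 79.904 + 42.021 = 174.001

174.00 g/mol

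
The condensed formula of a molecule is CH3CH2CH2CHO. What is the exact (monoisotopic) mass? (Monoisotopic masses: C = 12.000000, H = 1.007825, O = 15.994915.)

72.0575

Atom tally by fragment:
  CH3 → C:1 H:3
  CH2 → C:1 H:2
  CH2CHO → C:2 H:3 O:1
Element totals:
  C: 4
  H: 8
  O: 1
Molecular formula: C4H8O.
  M = 4(12.0) + 8(1.007825) + 15.994915
    = 48.000000 + 8.062600 + 15.994915 = 72.057515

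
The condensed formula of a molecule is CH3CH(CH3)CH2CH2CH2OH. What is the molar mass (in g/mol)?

102.18 g/mol

Element totals:
  C: 6
  H: 14
  O: 1
Molecular formula: C6H14O.
  M = 6(12.011) + 14(1.008) + 15.999
    = 72.066 + 14.112 + 15.999 = 102.177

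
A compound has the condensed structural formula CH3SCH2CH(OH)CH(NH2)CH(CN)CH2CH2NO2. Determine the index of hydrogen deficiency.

Element totals:
  C: 8
  H: 15
  N: 3
  O: 3
  S: 1
Molecular formula: C8H15N3O3S.
DoU = (2C + 2 + N − H − X) / 2 = (2·8 + 2 + 3 − 15 − 0) / 2 = 3.

3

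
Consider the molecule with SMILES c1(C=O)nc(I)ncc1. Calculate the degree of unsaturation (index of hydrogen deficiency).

5

Atom tally by fragment:
  pyrimidine ring core → C:4 H:4 N:2
  (− 2 ring H displaced by substituents)
  + CHO → C:1 H:1 O:1
  + I → I:1
Element totals:
  C: 5
  H: 3
  I: 1
  N: 2
  O: 1
Molecular formula: C5H3IN2O.
DoU = (2C + 2 + N − H − X) / 2 = (2·5 + 2 + 2 − 3 − 1) / 2 = 5.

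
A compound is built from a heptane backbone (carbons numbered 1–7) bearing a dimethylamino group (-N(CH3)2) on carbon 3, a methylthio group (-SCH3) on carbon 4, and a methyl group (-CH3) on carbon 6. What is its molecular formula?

Atom tally by fragment:
  CH3 → C:1 H:3
  CH2 → C:1 H:2
  CH(N(CH3)2) → C:3 H:7 N:1
  CH(SCH3) → C:2 H:4 S:1
  CH2 → C:1 H:2
  CH(CH3) → C:2 H:4
  CH3 → C:1 H:3
Element totals:
  C: 11
  H: 25
  N: 1
  S: 1

C11H25NS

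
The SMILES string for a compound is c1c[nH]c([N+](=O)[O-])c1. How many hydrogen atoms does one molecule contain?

Atom tally by fragment:
  pyrrole ring core → C:4 H:5 N:1
  (− 1 ring H displaced by substituents)
  + NO2 → N:1 O:2
Element totals:
  C: 4
  H: 4
  N: 2
  O: 2

4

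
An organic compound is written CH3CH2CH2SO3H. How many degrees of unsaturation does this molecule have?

Element totals:
  C: 3
  H: 8
  O: 3
  S: 1
Molecular formula: C3H8O3S.
DoU = (2C + 2 + N − H − X) / 2 = (2·3 + 2 + 0 − 8 − 0) / 2 = 0.

0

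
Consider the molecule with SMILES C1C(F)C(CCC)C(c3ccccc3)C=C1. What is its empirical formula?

Atom tally by fragment:
  cyclohexene ring core → C:6 H:10
  (− 3 ring H displaced by substituents)
  + F → F:1
  + CH2CH2CH3 → C:3 H:7
  + C6H5 → C:6 H:5
Element totals:
  C: 15
  H: 19
  F: 1
Molecular formula: C15H19F.
gcd of subscripts (15, 1, 19) = 1, so the empirical formula equals the molecular formula.

C15H19F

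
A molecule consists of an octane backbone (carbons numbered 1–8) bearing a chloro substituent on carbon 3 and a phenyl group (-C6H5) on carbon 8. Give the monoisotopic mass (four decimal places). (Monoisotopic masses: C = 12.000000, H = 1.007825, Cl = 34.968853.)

Atom tally by fragment:
  CH3 → C:1 H:3
  CH2 → C:1 H:2
  CH(Cl) → C:1 H:1 Cl:1
  CH2 → C:1 H:2
  CH2 → C:1 H:2
  CH2 → C:1 H:2
  CH2 → C:1 H:2
  CH2C6H5 → C:7 H:7
Element totals:
  C: 14
  H: 21
  Cl: 1
Molecular formula: C14H21Cl.
  M = 14(12.0) + 21(1.007825) + 34.968853
    = 168.000000 + 21.164325 + 34.968853 = 224.133178

224.1332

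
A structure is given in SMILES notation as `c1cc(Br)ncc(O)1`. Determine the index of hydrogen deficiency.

4

Atom tally by fragment:
  pyridine ring core → C:5 H:5 N:1
  (− 2 ring H displaced by substituents)
  + Br → Br:1
  + OH → O:1 H:1
Element totals:
  C: 5
  H: 4
  Br: 1
  N: 1
  O: 1
Molecular formula: C5H4BrNO.
DoU = (2C + 2 + N − H − X) / 2 = (2·5 + 2 + 1 − 4 − 1) / 2 = 4.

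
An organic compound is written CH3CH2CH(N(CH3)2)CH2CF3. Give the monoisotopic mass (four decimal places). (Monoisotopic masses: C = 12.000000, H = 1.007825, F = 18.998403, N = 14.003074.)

169.1078

Atom tally by fragment:
  CH3 → C:1 H:3
  CH2 → C:1 H:2
  CH(N(CH3)2) → C:3 H:7 N:1
  CH2CF3 → C:2 H:2 F:3
Element totals:
  C: 7
  H: 14
  F: 3
  N: 1
Molecular formula: C7H14F3N.
  M = 7(12.0) + 14(1.007825) + 3(18.998403) + 14.003074
    = 84.000000 + 14.109550 + 56.995209 + 14.003074 = 169.107833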